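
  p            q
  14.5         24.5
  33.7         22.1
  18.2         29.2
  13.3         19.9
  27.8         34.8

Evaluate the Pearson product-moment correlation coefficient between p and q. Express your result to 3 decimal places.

0.273

n = 5, Σp = 107.5, Σq = 130.5, Σp² = 2626.91, Σq² = 3548.35, Σpq = 2863.57
nΣpq − ΣpΣq = 14317.85 − 14028.75 = 289.1
nΣp² − (Σp)² = 13134.55 − 11556.25 = 1578.3; nΣq² − (Σq)² = 17741.75 − 17030.25 = 711.5
r = 289.1 / √(1578.3 × 711.5) = 289.1 / 1059.6983 ≈ 0.273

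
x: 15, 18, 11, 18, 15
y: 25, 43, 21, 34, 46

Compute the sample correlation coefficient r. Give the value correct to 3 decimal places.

n = 5, Σx = 77, Σy = 169, Σx² = 1219, Σy² = 6187, Σxy = 2682
nΣxy − ΣxΣy = 13410 − 13013 = 397
nΣx² − (Σx)² = 6095 − 5929 = 166; nΣy² − (Σy)² = 30935 − 28561 = 2374
r = 397 / √(166 × 2374) = 397 / 627.7611 ≈ 0.632

0.632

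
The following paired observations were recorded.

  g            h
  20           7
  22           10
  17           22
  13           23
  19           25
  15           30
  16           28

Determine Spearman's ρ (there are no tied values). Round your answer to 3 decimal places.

Rank g: 6, 7, 4, 1, 5, 2, 3
Rank h: 1, 2, 3, 4, 5, 7, 6
d = rank(g) − rank(h): 5, 5, 1, -3, 0, -5, -3; Σd² = 94
ρ = 1 − 6Σd² / [n(n²−1)] = 1 − 6×94 / (7×48) = 1 − 564/336 ≈ -0.679

-0.679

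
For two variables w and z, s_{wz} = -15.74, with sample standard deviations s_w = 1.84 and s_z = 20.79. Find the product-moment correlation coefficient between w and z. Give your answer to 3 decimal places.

-0.411

r = Cov(w,z) / (s_w · s_z) = -15.74 / (1.84 × 20.79)
  = -15.74 / 38.2536 ≈ -0.411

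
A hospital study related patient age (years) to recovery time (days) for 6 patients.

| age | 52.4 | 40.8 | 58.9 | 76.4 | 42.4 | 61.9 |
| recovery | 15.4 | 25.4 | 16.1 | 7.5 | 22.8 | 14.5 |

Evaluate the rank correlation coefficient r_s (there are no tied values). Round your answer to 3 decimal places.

-0.943

Rank age: 3, 1, 4, 6, 2, 5
Rank recovery: 3, 6, 4, 1, 5, 2
d = rank(age) − rank(recovery): 0, -5, 0, 5, -3, 3; Σd² = 68
ρ = 1 − 6Σd² / [n(n²−1)] = 1 − 6×68 / (6×35) = 1 − 408/210 ≈ -0.943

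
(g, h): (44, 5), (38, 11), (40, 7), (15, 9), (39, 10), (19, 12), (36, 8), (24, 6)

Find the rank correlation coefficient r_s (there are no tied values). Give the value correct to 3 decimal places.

Rank g: 8, 5, 7, 1, 6, 2, 4, 3
Rank h: 1, 7, 3, 5, 6, 8, 4, 2
d = rank(g) − rank(h): 7, -2, 4, -4, 0, -6, 0, 1; Σd² = 122
ρ = 1 − 6Σd² / [n(n²−1)] = 1 − 6×122 / (8×63) = 1 − 732/504 ≈ -0.452

-0.452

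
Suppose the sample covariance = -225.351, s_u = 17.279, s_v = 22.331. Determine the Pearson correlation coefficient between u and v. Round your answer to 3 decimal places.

r = Cov(u,v) / (s_u · s_v) = -225.351 / (17.279 × 22.331)
  = -225.351 / 385.8573 ≈ -0.584

-0.584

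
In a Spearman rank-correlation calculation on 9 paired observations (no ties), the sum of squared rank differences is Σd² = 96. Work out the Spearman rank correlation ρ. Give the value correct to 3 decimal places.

0.200

ρ = 1 − 6Σd² / [n(n²−1)] = 1 − 6×96 / (9×80)
  = 1 − 576/720 = 1 − 0.8000 ≈ 0.200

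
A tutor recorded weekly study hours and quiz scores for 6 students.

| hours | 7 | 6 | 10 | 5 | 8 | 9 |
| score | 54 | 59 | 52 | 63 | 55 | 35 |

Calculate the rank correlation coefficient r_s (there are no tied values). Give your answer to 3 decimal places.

-0.886

Rank hours: 3, 2, 6, 1, 4, 5
Rank score: 3, 5, 2, 6, 4, 1
d = rank(hours) − rank(score): 0, -3, 4, -5, 0, 4; Σd² = 66
ρ = 1 − 6Σd² / [n(n²−1)] = 1 − 6×66 / (6×35) = 1 − 396/210 ≈ -0.886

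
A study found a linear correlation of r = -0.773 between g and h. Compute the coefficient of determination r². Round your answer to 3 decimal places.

r² = (-0.773)² = 0.598

0.598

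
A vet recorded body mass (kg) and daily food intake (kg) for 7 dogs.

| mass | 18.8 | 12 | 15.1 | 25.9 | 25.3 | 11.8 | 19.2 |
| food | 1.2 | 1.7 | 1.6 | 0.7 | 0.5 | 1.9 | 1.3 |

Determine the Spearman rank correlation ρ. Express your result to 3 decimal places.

Rank mass: 4, 2, 3, 7, 6, 1, 5
Rank food: 3, 6, 5, 2, 1, 7, 4
d = rank(mass) − rank(food): 1, -4, -2, 5, 5, -6, 1; Σd² = 108
ρ = 1 − 6Σd² / [n(n²−1)] = 1 − 6×108 / (7×48) = 1 − 648/336 ≈ -0.929

-0.929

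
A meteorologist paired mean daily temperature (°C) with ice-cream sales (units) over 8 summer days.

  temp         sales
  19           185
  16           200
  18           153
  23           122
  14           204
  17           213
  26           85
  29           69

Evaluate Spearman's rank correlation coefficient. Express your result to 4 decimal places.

Rank temp: 5, 2, 4, 6, 1, 3, 7, 8
Rank sales: 5, 6, 4, 3, 7, 8, 2, 1
d = rank(temp) − rank(sales): 0, -4, 0, 3, -6, -5, 5, 7; Σd² = 160
ρ = 1 − 6Σd² / [n(n²−1)] = 1 − 6×160 / (8×63) = 1 − 960/504 ≈ -0.9048

-0.9048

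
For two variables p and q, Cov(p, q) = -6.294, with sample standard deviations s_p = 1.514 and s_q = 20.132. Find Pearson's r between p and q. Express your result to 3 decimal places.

r = Cov(p,q) / (s_p · s_q) = -6.294 / (1.514 × 20.132)
  = -6.294 / 30.4798 ≈ -0.206

-0.206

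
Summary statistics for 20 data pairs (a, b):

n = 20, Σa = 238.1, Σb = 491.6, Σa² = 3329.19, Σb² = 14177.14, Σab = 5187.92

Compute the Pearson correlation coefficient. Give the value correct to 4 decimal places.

r = (nΣab − ΣaΣb) / √[(nΣa² − (Σa)²)(nΣb² − (Σb)²)]
Numerator: 20×5187.92 − 238.1×491.6 = -13291.56
Denominator: √[(66583.8 − 56691.61)(283542.8 − 241670.56)] = √[9892.19 × 41872.24] = 20352.1044
r = -13291.56 / 20352.1044 ≈ -0.6531

-0.6531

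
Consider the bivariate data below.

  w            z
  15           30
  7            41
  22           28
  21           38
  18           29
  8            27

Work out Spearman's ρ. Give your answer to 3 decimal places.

-0.257

Rank w: 3, 1, 6, 5, 4, 2
Rank z: 4, 6, 2, 5, 3, 1
d = rank(w) − rank(z): -1, -5, 4, 0, 1, 1; Σd² = 44
ρ = 1 − 6Σd² / [n(n²−1)] = 1 − 6×44 / (6×35) = 1 − 264/210 ≈ -0.257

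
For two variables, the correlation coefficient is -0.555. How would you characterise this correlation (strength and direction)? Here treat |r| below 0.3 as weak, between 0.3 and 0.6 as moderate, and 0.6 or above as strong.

r = -0.555 < 0 so the relationship is negative.
|r| = 0.555, which falls in the moderate range.

moderate negative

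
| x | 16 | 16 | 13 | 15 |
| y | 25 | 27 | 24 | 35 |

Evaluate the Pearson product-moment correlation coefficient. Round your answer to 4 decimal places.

n = 4, Σx = 60, Σy = 111, Σx² = 906, Σy² = 3155, Σxy = 1669
nΣxy − ΣxΣy = 6676 − 6660 = 16
nΣx² − (Σx)² = 3624 − 3600 = 24; nΣy² − (Σy)² = 12620 − 12321 = 299
r = 16 / √(24 × 299) = 16 / 84.7113 ≈ 0.1889

0.1889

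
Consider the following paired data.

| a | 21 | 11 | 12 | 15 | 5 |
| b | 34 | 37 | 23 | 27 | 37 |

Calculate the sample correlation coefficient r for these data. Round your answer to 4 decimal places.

-0.2399

n = 5, Σa = 64, Σb = 158, Σa² = 956, Σb² = 5152, Σab = 1987
nΣab − ΣaΣb = 9935 − 10112 = -177
nΣa² − (Σa)² = 4780 − 4096 = 684; nΣb² − (Σb)² = 25760 − 24964 = 796
r = -177 / √(684 × 796) = -177 / 737.8780 ≈ -0.2399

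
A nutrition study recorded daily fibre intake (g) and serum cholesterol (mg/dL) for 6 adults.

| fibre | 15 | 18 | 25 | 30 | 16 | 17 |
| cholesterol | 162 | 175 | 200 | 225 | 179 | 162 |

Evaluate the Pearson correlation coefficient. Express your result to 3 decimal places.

n = 6, Σx = 121, Σy = 1103, Σx² = 2619, Σy² = 205779, Σxy = 22948
nΣxy − ΣxΣy = 137688 − 133463 = 4225
nΣx² − (Σx)² = 15714 − 14641 = 1073; nΣy² − (Σy)² = 1234674 − 1216609 = 18065
r = 4225 / √(1073 × 18065) = 4225 / 4402.6975 ≈ 0.960

0.960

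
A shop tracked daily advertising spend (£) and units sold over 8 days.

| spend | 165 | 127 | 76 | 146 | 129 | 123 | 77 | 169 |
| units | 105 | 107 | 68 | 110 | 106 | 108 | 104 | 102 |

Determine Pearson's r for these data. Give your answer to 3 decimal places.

0.559

n = 8, Σx = 1012, Σy = 810, Σx² = 136706, Σy² = 83318, Σxy = 104346
nΣxy − ΣxΣy = 834768 − 819720 = 15048
nΣx² − (Σx)² = 1093648 − 1024144 = 69504; nΣy² − (Σy)² = 666544 − 656100 = 10444
r = 15048 / √(69504 × 10444) = 15048 / 26942.5273 ≈ 0.559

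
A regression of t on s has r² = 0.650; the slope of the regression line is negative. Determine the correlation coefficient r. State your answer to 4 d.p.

-0.8062

|r| = √0.650 = 0.8062
The association is negative, so r = −0.8062.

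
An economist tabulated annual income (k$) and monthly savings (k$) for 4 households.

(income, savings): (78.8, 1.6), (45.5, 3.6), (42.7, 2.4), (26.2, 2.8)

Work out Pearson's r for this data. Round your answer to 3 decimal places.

-0.665

n = 4, Σx = 193.2, Σy = 10.4, Σx² = 10789.42, Σy² = 29.12, Σxy = 465.72
nΣxy − ΣxΣy = 1862.88 − 2009.28 = -146.4
nΣx² − (Σx)² = 43157.68 − 37326.24 = 5831.44; nΣy² − (Σy)² = 116.48 − 108.16 = 8.32
r = -146.4 / √(5831.44 × 8.32) = -146.4 / 220.2671 ≈ -0.665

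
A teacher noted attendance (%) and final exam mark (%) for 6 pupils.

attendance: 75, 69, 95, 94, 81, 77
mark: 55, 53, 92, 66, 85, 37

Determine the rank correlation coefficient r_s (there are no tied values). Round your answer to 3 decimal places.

0.771

Rank attendance: 2, 1, 6, 5, 4, 3
Rank mark: 3, 2, 6, 4, 5, 1
d = rank(attendance) − rank(mark): -1, -1, 0, 1, -1, 2; Σd² = 8
ρ = 1 − 6Σd² / [n(n²−1)] = 1 − 6×8 / (6×35) = 1 − 48/210 ≈ 0.771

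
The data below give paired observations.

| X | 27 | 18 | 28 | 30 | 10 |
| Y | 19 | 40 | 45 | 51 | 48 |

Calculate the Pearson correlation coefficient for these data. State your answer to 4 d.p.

n = 5, ΣX = 113, ΣY = 203, ΣX² = 2837, ΣY² = 8891, ΣXY = 4503
nΣXY − ΣXΣY = 22515 − 22939 = -424
nΣX² − (ΣX)² = 14185 − 12769 = 1416; nΣY² − (ΣY)² = 44455 − 41209 = 3246
r = -424 / √(1416 × 3246) = -424 / 2143.9067 ≈ -0.1978

-0.1978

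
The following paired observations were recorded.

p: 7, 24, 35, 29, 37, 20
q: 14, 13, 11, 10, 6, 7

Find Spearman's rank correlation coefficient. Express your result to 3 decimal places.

Rank p: 1, 3, 5, 4, 6, 2
Rank q: 6, 5, 4, 3, 1, 2
d = rank(p) − rank(q): -5, -2, 1, 1, 5, 0; Σd² = 56
ρ = 1 − 6Σd² / [n(n²−1)] = 1 − 6×56 / (6×35) = 1 − 336/210 ≈ -0.600

-0.600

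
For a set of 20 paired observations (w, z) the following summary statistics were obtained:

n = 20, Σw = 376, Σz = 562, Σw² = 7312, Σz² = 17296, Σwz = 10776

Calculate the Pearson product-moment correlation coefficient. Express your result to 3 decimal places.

r = (nΣwz − ΣwΣz) / √[(nΣw² − (Σw)²)(nΣz² − (Σz)²)]
Numerator: 20×10776 − 376×562 = 4208
Denominator: √[(146240 − 141376)(345920 − 315844)] = √[4864 × 30076] = 12095.0264
r = 4208 / 12095.0264 ≈ 0.348

0.348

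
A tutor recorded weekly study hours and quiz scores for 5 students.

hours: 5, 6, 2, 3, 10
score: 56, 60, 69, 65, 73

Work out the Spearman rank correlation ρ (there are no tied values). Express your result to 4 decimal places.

0.1000

Rank hours: 3, 4, 1, 2, 5
Rank score: 1, 2, 4, 3, 5
d = rank(hours) − rank(score): 2, 2, -3, -1, 0; Σd² = 18
ρ = 1 − 6Σd² / [n(n²−1)] = 1 − 6×18 / (5×24) = 1 − 108/120 ≈ 0.1000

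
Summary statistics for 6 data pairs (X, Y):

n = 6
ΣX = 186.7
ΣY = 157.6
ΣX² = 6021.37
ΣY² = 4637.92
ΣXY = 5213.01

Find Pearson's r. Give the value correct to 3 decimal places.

r = (nΣXY − ΣXΣY) / √[(nΣX² − (ΣX)²)(nΣY² − (ΣY)²)]
Numerator: 6×5213.01 − 186.7×157.6 = 1854.14
Denominator: √[(36128.22 − 34856.89)(27827.52 − 24837.76)] = √[1271.33 × 2989.76] = 1949.6081
r = 1854.14 / 1949.6081 ≈ 0.951

0.951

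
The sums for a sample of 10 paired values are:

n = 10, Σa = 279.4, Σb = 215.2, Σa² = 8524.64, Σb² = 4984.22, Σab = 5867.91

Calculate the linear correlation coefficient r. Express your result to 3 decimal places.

r = (nΣab − ΣaΣb) / √[(nΣa² − (Σa)²)(nΣb² − (Σb)²)]
Numerator: 10×5867.91 − 279.4×215.2 = -1447.78
Denominator: √[(85246.4 − 78064.36)(49842.2 − 46311.04)] = √[7182.04 × 3531.16] = 5035.9639
r = -1447.78 / 5035.9639 ≈ -0.287

-0.287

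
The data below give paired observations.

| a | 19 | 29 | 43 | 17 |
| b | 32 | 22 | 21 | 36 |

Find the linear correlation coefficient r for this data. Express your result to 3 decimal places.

n = 4, Σa = 108, Σb = 111, Σa² = 3340, Σb² = 3245, Σab = 2761
nΣab − ΣaΣb = 11044 − 11988 = -944
nΣa² − (Σa)² = 13360 − 11664 = 1696; nΣb² − (Σb)² = 12980 − 12321 = 659
r = -944 / √(1696 × 659) = -944 / 1057.1963 ≈ -0.893

-0.893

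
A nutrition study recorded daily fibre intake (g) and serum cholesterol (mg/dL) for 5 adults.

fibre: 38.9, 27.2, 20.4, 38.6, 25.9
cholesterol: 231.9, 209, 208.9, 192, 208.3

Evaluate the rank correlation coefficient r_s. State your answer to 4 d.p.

Rank fibre: 5, 3, 1, 4, 2
Rank cholesterol: 5, 4, 3, 1, 2
d = rank(fibre) − rank(cholesterol): 0, -1, -2, 3, 0; Σd² = 14
ρ = 1 − 6Σd² / [n(n²−1)] = 1 − 6×14 / (5×24) = 1 − 84/120 ≈ 0.3000

0.3000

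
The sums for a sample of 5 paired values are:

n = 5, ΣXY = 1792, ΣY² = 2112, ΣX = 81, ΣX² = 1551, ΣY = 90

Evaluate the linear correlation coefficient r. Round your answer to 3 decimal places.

0.974

r = (nΣXY − ΣXΣY) / √[(nΣX² − (ΣX)²)(nΣY² − (ΣY)²)]
Numerator: 5×1792 − 81×90 = 1670
Denominator: √[(7755 − 6561)(10560 − 8100)] = √[1194 × 2460] = 1713.8378
r = 1670 / 1713.8378 ≈ 0.974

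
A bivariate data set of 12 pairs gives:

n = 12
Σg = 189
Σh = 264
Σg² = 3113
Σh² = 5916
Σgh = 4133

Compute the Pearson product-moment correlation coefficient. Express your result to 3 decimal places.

-0.206

r = (nΣgh − ΣgΣh) / √[(nΣg² − (Σg)²)(nΣh² − (Σh)²)]
Numerator: 12×4133 − 189×264 = -300
Denominator: √[(37356 − 35721)(70992 − 69696)] = √[1635 × 1296] = 1455.6648
r = -300 / 1455.6648 ≈ -0.206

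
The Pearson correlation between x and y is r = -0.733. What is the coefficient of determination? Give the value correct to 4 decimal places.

r² = (-0.733)² = 0.5373

0.5373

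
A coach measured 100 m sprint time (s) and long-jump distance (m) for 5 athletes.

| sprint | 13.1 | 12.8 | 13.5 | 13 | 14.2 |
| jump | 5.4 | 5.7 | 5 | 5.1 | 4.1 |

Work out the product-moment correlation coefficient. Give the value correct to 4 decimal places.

-0.9556

n = 5, Σx = 66.6, Σy = 25.3, Σx² = 888.34, Σy² = 129.47, Σxy = 335.72
nΣxy − ΣxΣy = 1678.6 − 1684.98 = -6.38
nΣx² − (Σx)² = 4441.7 − 4435.56 = 6.14; nΣy² − (Σy)² = 647.35 − 640.09 = 7.26
r = -6.38 / √(6.14 × 7.26) = -6.38 / 6.6766 ≈ -0.9556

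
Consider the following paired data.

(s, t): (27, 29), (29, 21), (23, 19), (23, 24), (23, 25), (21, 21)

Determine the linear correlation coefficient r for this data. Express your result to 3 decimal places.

0.271

n = 6, Σs = 146, Σt = 139, Σs² = 3598, Σt² = 3285, Σst = 3397
nΣst − ΣsΣt = 20382 − 20294 = 88
nΣs² − (Σs)² = 21588 − 21316 = 272; nΣt² − (Σt)² = 19710 − 19321 = 389
r = 88 / √(272 × 389) = 88 / 325.2814 ≈ 0.271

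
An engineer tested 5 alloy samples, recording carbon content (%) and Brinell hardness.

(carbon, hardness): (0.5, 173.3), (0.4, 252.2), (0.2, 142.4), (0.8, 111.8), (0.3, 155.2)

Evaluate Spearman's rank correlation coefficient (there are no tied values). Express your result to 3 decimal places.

-0.100

Rank carbon: 4, 3, 1, 5, 2
Rank hardness: 4, 5, 2, 1, 3
d = rank(carbon) − rank(hardness): 0, -2, -1, 4, -1; Σd² = 22
ρ = 1 − 6Σd² / [n(n²−1)] = 1 − 6×22 / (5×24) = 1 − 132/120 ≈ -0.100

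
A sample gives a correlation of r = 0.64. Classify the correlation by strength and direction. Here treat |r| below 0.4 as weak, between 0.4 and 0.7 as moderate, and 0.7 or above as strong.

moderate positive

r = 0.64 > 0 so the relationship is positive.
|r| = 0.64, which falls in the moderate range.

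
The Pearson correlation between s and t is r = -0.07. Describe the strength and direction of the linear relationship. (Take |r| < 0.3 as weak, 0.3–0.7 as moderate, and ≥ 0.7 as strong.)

weak negative

r = -0.07 < 0 so the relationship is negative.
|r| = 0.07, which falls in the weak range.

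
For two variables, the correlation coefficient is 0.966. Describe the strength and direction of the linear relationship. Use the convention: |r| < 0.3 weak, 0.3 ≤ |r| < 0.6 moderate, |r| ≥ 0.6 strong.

r = 0.966 > 0 so the relationship is positive.
|r| = 0.966, which falls in the strong range.

strong positive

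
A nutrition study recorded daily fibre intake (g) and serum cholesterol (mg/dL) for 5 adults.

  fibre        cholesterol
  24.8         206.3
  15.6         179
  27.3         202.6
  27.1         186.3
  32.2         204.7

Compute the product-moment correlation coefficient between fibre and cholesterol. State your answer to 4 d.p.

0.7160

n = 5, Σx = 127, Σy = 978.9, Σx² = 3374.94, Σy² = 192257.23, Σxy = 25079.69
nΣxy − ΣxΣy = 125398.45 − 124320.3 = 1078.15
nΣx² − (Σx)² = 16874.7 − 16129 = 745.7; nΣy² − (Σy)² = 961286.15 − 958245.21 = 3040.94
r = 1078.15 / √(745.7 × 3040.94) = 1078.15 / 1505.8649 ≈ 0.7160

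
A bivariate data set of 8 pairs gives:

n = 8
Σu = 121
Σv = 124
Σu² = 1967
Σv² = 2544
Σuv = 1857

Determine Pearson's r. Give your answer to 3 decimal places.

-0.063

r = (nΣuv − ΣuΣv) / √[(nΣu² − (Σu)²)(nΣv² − (Σv)²)]
Numerator: 8×1857 − 121×124 = -148
Denominator: √[(15736 − 14641)(20352 − 15376)] = √[1095 × 4976] = 2334.2493
r = -148 / 2334.2493 ≈ -0.063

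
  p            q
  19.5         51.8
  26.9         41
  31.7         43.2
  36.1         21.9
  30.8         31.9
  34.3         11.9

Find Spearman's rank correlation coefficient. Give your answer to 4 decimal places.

-0.7714

Rank p: 1, 2, 4, 6, 3, 5
Rank q: 6, 4, 5, 2, 3, 1
d = rank(p) − rank(q): -5, -2, -1, 4, 0, 4; Σd² = 62
ρ = 1 − 6Σd² / [n(n²−1)] = 1 − 6×62 / (6×35) = 1 − 372/210 ≈ -0.7714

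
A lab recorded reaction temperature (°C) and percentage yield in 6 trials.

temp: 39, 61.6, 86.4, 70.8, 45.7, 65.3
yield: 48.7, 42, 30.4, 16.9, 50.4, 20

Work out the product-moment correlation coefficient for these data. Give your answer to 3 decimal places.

n = 6, Σx = 368.8, Σy = 208.4, Σx² = 24145.74, Σy² = 8285.62, Σxy = 11918.86
nΣxy − ΣxΣy = 71513.16 − 76857.92 = -5344.76
nΣx² − (Σx)² = 144874.44 − 136013.44 = 8861; nΣy² − (Σy)² = 49713.72 − 43430.56 = 6283.16
r = -5344.76 / √(8861 × 6283.16) = -5344.76 / 7461.5736 ≈ -0.716

-0.716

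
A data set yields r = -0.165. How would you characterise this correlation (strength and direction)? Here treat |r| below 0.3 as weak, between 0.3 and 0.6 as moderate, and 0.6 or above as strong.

weak negative

r = -0.165 < 0 so the relationship is negative.
|r| = 0.165, which falls in the weak range.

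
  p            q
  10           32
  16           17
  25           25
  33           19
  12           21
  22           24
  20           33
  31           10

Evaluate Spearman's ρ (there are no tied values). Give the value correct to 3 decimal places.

Rank p: 1, 3, 6, 8, 2, 5, 4, 7
Rank q: 7, 2, 6, 3, 4, 5, 8, 1
d = rank(p) − rank(q): -6, 1, 0, 5, -2, 0, -4, 6; Σd² = 118
ρ = 1 − 6Σd² / [n(n²−1)] = 1 − 6×118 / (8×63) = 1 − 708/504 ≈ -0.405

-0.405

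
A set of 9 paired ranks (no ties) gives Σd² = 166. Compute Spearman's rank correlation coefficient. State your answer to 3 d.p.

ρ = 1 − 6Σd² / [n(n²−1)] = 1 − 6×166 / (9×80)
  = 1 − 996/720 = 1 − 1.3833 ≈ -0.383

-0.383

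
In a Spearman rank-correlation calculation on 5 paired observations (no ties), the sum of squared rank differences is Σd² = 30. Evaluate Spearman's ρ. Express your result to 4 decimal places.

ρ = 1 − 6Σd² / [n(n²−1)] = 1 − 6×30 / (5×24)
  = 1 − 180/120 = 1 − 1.50000 ≈ -0.5000

-0.5000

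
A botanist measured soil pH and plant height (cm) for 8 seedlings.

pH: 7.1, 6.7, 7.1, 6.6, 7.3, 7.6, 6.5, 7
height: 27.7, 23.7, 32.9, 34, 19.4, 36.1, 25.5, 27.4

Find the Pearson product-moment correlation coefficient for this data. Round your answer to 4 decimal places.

n = 8, Σx = 55.9, Σy = 226.7, Σx² = 391.57, Σy² = 6647.97, Σxy = 1586.98
nΣxy − ΣxΣy = 12695.84 − 12672.53 = 23.31
nΣx² − (Σx)² = 3132.56 − 3124.81 = 7.75; nΣy² − (Σy)² = 53183.76 − 51392.89 = 1790.87
r = 23.31 / √(7.75 × 1790.87) = 23.31 / 117.8102 ≈ 0.1979

0.1979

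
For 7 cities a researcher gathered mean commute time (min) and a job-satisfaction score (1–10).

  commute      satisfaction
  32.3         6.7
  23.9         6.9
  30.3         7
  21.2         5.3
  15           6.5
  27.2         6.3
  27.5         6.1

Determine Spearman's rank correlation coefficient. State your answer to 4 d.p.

Rank commute: 7, 3, 6, 2, 1, 4, 5
Rank satisfaction: 5, 6, 7, 1, 4, 3, 2
d = rank(commute) − rank(satisfaction): 2, -3, -1, 1, -3, 1, 3; Σd² = 34
ρ = 1 − 6Σd² / [n(n²−1)] = 1 − 6×34 / (7×48) = 1 − 204/336 ≈ 0.3929

0.3929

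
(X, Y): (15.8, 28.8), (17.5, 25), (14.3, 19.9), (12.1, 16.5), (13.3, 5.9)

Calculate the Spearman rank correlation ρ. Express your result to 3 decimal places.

0.800

Rank X: 4, 5, 3, 1, 2
Rank Y: 5, 4, 3, 2, 1
d = rank(X) − rank(Y): -1, 1, 0, -1, 1; Σd² = 4
ρ = 1 − 6Σd² / [n(n²−1)] = 1 − 6×4 / (5×24) = 1 − 24/120 ≈ 0.800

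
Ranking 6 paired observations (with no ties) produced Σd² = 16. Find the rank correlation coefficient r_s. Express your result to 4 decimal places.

0.5429

ρ = 1 − 6Σd² / [n(n²−1)] = 1 − 6×16 / (6×35)
  = 1 − 96/210 = 1 − 0.45714 ≈ 0.5429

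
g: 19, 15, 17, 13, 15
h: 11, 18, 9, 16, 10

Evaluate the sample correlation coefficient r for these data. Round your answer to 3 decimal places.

-0.587

n = 5, Σg = 79, Σh = 64, Σg² = 1269, Σh² = 882, Σgh = 990
nΣgh − ΣgΣh = 4950 − 5056 = -106
nΣg² − (Σg)² = 6345 − 6241 = 104; nΣh² − (Σh)² = 4410 − 4096 = 314
r = -106 / √(104 × 314) = -106 / 180.7097 ≈ -0.587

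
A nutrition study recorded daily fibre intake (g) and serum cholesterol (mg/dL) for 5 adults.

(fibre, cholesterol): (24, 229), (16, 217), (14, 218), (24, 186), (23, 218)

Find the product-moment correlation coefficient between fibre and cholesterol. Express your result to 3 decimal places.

n = 5, Σx = 101, Σy = 1068, Σx² = 2133, Σy² = 229174, Σxy = 21498
nΣxy − ΣxΣy = 107490 − 107868 = -378
nΣx² − (Σx)² = 10665 − 10201 = 464; nΣy² − (Σy)² = 1145870 − 1140624 = 5246
r = -378 / √(464 × 5246) = -378 / 1560.1743 ≈ -0.242

-0.242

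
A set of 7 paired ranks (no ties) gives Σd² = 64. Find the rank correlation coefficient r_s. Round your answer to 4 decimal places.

-0.1429

ρ = 1 − 6Σd² / [n(n²−1)] = 1 − 6×64 / (7×48)
  = 1 − 384/336 = 1 − 1.14286 ≈ -0.1429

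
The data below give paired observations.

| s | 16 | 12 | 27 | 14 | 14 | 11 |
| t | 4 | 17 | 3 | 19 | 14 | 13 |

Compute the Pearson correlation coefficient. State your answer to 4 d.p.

n = 6, Σs = 94, Σt = 70, Σs² = 1642, Σt² = 1040, Σst = 954
nΣst − ΣsΣt = 5724 − 6580 = -856
nΣs² − (Σs)² = 9852 − 8836 = 1016; nΣt² − (Σt)² = 6240 − 4900 = 1340
r = -856 / √(1016 × 1340) = -856 / 1166.8076 ≈ -0.7336

-0.7336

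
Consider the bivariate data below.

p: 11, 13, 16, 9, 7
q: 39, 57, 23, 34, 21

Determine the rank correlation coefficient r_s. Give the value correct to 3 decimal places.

Rank p: 3, 4, 5, 2, 1
Rank q: 4, 5, 2, 3, 1
d = rank(p) − rank(q): -1, -1, 3, -1, 0; Σd² = 12
ρ = 1 − 6Σd² / [n(n²−1)] = 1 − 6×12 / (5×24) = 1 − 72/120 ≈ 0.400

0.400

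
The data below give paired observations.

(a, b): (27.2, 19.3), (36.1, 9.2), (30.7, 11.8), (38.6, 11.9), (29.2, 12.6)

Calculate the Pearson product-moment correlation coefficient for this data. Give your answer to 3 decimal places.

n = 5, Σa = 161.8, Σb = 64.8, Σa² = 5328.14, Σb² = 896.74, Σab = 2046.6
nΣab − ΣaΣb = 10233 − 10484.64 = -251.64
nΣa² − (Σa)² = 26640.7 − 26179.24 = 461.46; nΣb² − (Σb)² = 4483.7 − 4199.04 = 284.66
r = -251.64 / √(461.46 × 284.66) = -251.64 / 362.4351 ≈ -0.694

-0.694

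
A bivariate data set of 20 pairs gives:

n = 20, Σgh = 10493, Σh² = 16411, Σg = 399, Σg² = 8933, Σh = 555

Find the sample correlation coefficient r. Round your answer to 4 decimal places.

r = (nΣgh − ΣgΣh) / √[(nΣg² − (Σg)²)(nΣh² − (Σh)²)]
Numerator: 20×10493 − 399×555 = -11585
Denominator: √[(178660 − 159201)(328220 − 308025)] = √[19459 × 20195] = 19823.5846
r = -11585 / 19823.5846 ≈ -0.5844

-0.5844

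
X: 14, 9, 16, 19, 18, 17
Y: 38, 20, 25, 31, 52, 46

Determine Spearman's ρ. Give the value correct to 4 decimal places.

Rank X: 2, 1, 3, 6, 5, 4
Rank Y: 4, 1, 2, 3, 6, 5
d = rank(X) − rank(Y): -2, 0, 1, 3, -1, -1; Σd² = 16
ρ = 1 − 6Σd² / [n(n²−1)] = 1 − 6×16 / (6×35) = 1 − 96/210 ≈ 0.5429

0.5429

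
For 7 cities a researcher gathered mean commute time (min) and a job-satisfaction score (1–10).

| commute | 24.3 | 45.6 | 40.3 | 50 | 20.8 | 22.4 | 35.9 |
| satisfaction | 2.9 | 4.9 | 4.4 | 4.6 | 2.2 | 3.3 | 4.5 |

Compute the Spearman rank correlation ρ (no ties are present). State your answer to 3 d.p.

Rank commute: 3, 6, 5, 7, 1, 2, 4
Rank satisfaction: 2, 7, 4, 6, 1, 3, 5
d = rank(commute) − rank(satisfaction): 1, -1, 1, 1, 0, -1, -1; Σd² = 6
ρ = 1 − 6Σd² / [n(n²−1)] = 1 − 6×6 / (7×48) = 1 − 36/336 ≈ 0.893

0.893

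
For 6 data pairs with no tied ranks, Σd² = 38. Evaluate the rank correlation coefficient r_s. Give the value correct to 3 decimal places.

ρ = 1 − 6Σd² / [n(n²−1)] = 1 − 6×38 / (6×35)
  = 1 − 228/210 = 1 − 1.0857 ≈ -0.086

-0.086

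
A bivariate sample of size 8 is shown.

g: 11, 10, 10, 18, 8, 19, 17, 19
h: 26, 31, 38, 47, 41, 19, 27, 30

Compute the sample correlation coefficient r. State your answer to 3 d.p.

n = 8, Σg = 112, Σh = 259, Σg² = 1720, Σh² = 8961, Σgh = 3540
nΣgh − ΣgΣh = 28320 − 29008 = -688
nΣg² − (Σg)² = 13760 − 12544 = 1216; nΣh² − (Σh)² = 71688 − 67081 = 4607
r = -688 / √(1216 × 4607) = -688 / 2366.8781 ≈ -0.291

-0.291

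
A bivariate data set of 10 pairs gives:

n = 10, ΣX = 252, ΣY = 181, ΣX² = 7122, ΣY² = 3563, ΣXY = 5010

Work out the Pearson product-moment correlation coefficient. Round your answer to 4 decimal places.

r = (nΣXY − ΣXΣY) / √[(nΣX² − (ΣX)²)(nΣY² − (ΣY)²)]
Numerator: 10×5010 − 252×181 = 4488
Denominator: √[(71220 − 63504)(35630 − 32761)] = √[7716 × 2869] = 4705.0190
r = 4488 / 4705.0190 ≈ 0.9539

0.9539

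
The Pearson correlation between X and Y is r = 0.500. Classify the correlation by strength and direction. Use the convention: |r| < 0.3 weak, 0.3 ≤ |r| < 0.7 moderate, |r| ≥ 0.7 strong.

moderate positive

r = 0.500 > 0 so the relationship is positive.
|r| = 0.500, which falls in the moderate range.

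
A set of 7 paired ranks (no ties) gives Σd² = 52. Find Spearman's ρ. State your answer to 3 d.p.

ρ = 1 − 6Σd² / [n(n²−1)] = 1 − 6×52 / (7×48)
  = 1 − 312/336 = 1 − 0.9286 ≈ 0.071

0.071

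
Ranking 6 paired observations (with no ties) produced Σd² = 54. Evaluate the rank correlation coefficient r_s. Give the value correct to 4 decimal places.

ρ = 1 − 6Σd² / [n(n²−1)] = 1 − 6×54 / (6×35)
  = 1 − 324/210 = 1 − 1.54286 ≈ -0.5429

-0.5429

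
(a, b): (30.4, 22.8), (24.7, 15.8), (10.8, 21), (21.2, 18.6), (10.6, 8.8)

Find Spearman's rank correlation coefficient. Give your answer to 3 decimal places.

0.600

Rank a: 5, 4, 2, 3, 1
Rank b: 5, 2, 4, 3, 1
d = rank(a) − rank(b): 0, 2, -2, 0, 0; Σd² = 8
ρ = 1 − 6Σd² / [n(n²−1)] = 1 − 6×8 / (5×24) = 1 − 48/120 ≈ 0.600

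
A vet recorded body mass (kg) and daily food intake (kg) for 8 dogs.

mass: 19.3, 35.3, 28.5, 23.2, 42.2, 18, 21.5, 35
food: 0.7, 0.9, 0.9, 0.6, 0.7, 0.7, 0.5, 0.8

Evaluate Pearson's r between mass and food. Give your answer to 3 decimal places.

n = 8, Σx = 223, Σy = 5.8, Σx² = 6761.16, Σy² = 4.34, Σxy = 165.74
nΣxy − ΣxΣy = 1325.92 − 1293.4 = 32.52
nΣx² − (Σx)² = 54089.28 − 49729 = 4360.28; nΣy² − (Σy)² = 34.72 − 33.64 = 1.08
r = 32.52 / √(4360.28 × 1.08) = 32.52 / 68.6229 ≈ 0.474

0.474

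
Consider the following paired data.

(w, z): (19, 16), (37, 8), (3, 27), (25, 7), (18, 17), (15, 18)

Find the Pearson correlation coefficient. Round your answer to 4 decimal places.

n = 6, Σw = 117, Σz = 93, Σw² = 2913, Σz² = 1711, Σwz = 1432
nΣwz − ΣwΣz = 8592 − 10881 = -2289
nΣw² − (Σw)² = 17478 − 13689 = 3789; nΣz² − (Σz)² = 10266 − 8649 = 1617
r = -2289 / √(3789 × 1617) = -2289 / 2475.2400 ≈ -0.9248

-0.9248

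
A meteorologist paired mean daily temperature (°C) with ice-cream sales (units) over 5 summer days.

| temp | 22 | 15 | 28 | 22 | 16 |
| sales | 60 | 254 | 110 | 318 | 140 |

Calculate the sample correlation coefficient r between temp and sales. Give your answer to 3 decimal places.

n = 5, Σx = 103, Σy = 882, Σx² = 2233, Σy² = 200940, Σxy = 17446
nΣxy − ΣxΣy = 87230 − 90846 = -3616
nΣx² − (Σx)² = 11165 − 10609 = 556; nΣy² − (Σy)² = 1004700 − 777924 = 226776
r = -3616 / √(556 × 226776) = -3616 / 11228.8671 ≈ -0.322

-0.322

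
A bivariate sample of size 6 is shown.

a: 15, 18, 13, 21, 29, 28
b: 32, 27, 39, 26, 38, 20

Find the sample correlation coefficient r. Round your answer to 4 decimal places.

-0.3266

n = 6, Σa = 124, Σb = 182, Σa² = 2784, Σb² = 5794, Σab = 3681
nΣab − ΣaΣb = 22086 − 22568 = -482
nΣa² − (Σa)² = 16704 − 15376 = 1328; nΣb² − (Σb)² = 34764 − 33124 = 1640
r = -482 / √(1328 × 1640) = -482 / 1475.7778 ≈ -0.3266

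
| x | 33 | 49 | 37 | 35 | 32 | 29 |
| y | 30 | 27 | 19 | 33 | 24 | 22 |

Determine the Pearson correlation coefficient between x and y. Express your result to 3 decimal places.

0.126

n = 6, Σx = 215, Σy = 155, Σx² = 7949, Σy² = 4139, Σxy = 5577
nΣxy − ΣxΣy = 33462 − 33325 = 137
nΣx² − (Σx)² = 47694 − 46225 = 1469; nΣy² − (Σy)² = 24834 − 24025 = 809
r = 137 / √(1469 × 809) = 137 / 1090.1472 ≈ 0.126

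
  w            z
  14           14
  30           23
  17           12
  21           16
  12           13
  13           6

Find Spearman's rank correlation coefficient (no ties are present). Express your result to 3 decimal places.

Rank w: 3, 6, 4, 5, 1, 2
Rank z: 4, 6, 2, 5, 3, 1
d = rank(w) − rank(z): -1, 0, 2, 0, -2, 1; Σd² = 10
ρ = 1 − 6Σd² / [n(n²−1)] = 1 − 6×10 / (6×35) = 1 − 60/210 ≈ 0.714

0.714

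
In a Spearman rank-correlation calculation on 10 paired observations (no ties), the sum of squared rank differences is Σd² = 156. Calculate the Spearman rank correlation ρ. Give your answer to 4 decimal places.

ρ = 1 − 6Σd² / [n(n²−1)] = 1 − 6×156 / (10×99)
  = 1 − 936/990 = 1 − 0.94545 ≈ 0.0545

0.0545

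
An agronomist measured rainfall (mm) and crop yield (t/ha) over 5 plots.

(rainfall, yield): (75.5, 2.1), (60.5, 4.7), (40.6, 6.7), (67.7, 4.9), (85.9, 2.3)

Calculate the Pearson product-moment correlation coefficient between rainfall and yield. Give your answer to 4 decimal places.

n = 5, Σx = 330.2, Σy = 20.7, Σx² = 22970.96, Σy² = 100.69, Σxy = 1244.22
nΣxy − ΣxΣy = 6221.1 − 6835.14 = -614.04
nΣx² − (Σx)² = 114854.8 − 109032.04 = 5822.76; nΣy² − (Σy)² = 503.45 − 428.49 = 74.96
r = -614.04 / √(5822.76 × 74.96) = -614.04 / 660.6619 ≈ -0.9294

-0.9294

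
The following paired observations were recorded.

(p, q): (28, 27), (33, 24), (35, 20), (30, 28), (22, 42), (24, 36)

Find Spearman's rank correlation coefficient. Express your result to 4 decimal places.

-0.9429

Rank p: 3, 5, 6, 4, 1, 2
Rank q: 3, 2, 1, 4, 6, 5
d = rank(p) − rank(q): 0, 3, 5, 0, -5, -3; Σd² = 68
ρ = 1 − 6Σd² / [n(n²−1)] = 1 − 6×68 / (6×35) = 1 − 408/210 ≈ -0.9429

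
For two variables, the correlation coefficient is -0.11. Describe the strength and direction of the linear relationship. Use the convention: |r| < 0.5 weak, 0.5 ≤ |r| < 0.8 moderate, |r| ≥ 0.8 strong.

weak negative

r = -0.11 < 0 so the relationship is negative.
|r| = 0.11, which falls in the weak range.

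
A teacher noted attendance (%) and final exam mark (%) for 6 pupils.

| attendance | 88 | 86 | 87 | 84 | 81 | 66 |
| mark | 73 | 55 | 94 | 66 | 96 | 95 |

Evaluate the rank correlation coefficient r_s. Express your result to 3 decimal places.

-0.486

Rank attendance: 6, 4, 5, 3, 2, 1
Rank mark: 3, 1, 4, 2, 6, 5
d = rank(attendance) − rank(mark): 3, 3, 1, 1, -4, -4; Σd² = 52
ρ = 1 − 6Σd² / [n(n²−1)] = 1 − 6×52 / (6×35) = 1 − 312/210 ≈ -0.486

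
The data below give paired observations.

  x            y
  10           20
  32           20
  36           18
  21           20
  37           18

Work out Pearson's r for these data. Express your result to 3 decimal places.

n = 5, Σx = 136, Σy = 96, Σx² = 4230, Σy² = 1848, Σxy = 2574
nΣxy − ΣxΣy = 12870 − 13056 = -186
nΣx² − (Σx)² = 21150 − 18496 = 2654; nΣy² − (Σy)² = 9240 − 9216 = 24
r = -186 / √(2654 × 24) = -186 / 252.3807 ≈ -0.737

-0.737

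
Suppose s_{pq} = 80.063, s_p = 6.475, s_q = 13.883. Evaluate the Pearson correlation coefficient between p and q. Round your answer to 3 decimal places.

0.891

r = Cov(p,q) / (s_p · s_q) = 80.063 / (6.475 × 13.883)
  = 80.063 / 89.8924 ≈ 0.891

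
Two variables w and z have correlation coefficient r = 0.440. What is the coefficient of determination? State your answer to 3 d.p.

0.194

r² = (0.440)² = 0.194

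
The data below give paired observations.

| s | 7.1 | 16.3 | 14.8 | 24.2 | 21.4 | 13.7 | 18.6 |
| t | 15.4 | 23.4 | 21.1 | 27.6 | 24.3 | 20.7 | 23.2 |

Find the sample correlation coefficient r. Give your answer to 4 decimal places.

n = 7, Σs = 116.1, Σt = 155.7, Σs² = 2112.39, Σt² = 3548.91, Σst = 2706.09
nΣst − ΣsΣt = 18942.63 − 18076.77 = 865.86
nΣs² − (Σs)² = 14786.73 − 13479.21 = 1307.52; nΣt² − (Σt)² = 24842.37 − 24242.49 = 599.88
r = 865.86 / √(1307.52 × 599.88) = 865.86 / 885.6382 ≈ 0.9777

0.9777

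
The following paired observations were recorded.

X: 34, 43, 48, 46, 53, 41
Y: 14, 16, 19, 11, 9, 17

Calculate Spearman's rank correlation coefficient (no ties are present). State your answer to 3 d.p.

Rank X: 1, 3, 5, 4, 6, 2
Rank Y: 3, 4, 6, 2, 1, 5
d = rank(X) − rank(Y): -2, -1, -1, 2, 5, -3; Σd² = 44
ρ = 1 − 6Σd² / [n(n²−1)] = 1 − 6×44 / (6×35) = 1 − 264/210 ≈ -0.257

-0.257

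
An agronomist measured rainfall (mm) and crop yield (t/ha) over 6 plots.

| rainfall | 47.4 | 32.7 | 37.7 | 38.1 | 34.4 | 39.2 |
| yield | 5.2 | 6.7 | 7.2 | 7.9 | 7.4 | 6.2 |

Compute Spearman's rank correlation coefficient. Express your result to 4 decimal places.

-0.4857

Rank rainfall: 6, 1, 3, 4, 2, 5
Rank yield: 1, 3, 4, 6, 5, 2
d = rank(rainfall) − rank(yield): 5, -2, -1, -2, -3, 3; Σd² = 52
ρ = 1 − 6Σd² / [n(n²−1)] = 1 − 6×52 / (6×35) = 1 − 312/210 ≈ -0.4857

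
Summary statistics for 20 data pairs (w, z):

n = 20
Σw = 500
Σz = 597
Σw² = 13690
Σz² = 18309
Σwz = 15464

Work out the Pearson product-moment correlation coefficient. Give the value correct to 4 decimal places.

0.7069

r = (nΣwz − ΣwΣz) / √[(nΣw² − (Σw)²)(nΣz² − (Σz)²)]
Numerator: 20×15464 − 500×597 = 10780
Denominator: √[(273800 − 250000)(366180 − 356409)] = √[23800 × 9771] = 15249.5836
r = 10780 / 15249.5836 ≈ 0.7069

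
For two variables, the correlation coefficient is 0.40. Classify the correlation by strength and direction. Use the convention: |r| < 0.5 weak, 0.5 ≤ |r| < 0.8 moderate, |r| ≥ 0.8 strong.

weak positive

r = 0.40 > 0 so the relationship is positive.
|r| = 0.40, which falls in the weak range.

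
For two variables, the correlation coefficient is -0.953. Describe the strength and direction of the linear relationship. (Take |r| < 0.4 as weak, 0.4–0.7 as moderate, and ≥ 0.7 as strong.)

strong negative

r = -0.953 < 0 so the relationship is negative.
|r| = 0.953, which falls in the strong range.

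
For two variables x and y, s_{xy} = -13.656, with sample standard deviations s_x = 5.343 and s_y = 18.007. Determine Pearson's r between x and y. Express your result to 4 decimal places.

-0.1419

r = Cov(x,y) / (s_x · s_y) = -13.656 / (5.343 × 18.007)
  = -13.656 / 96.2114 ≈ -0.1419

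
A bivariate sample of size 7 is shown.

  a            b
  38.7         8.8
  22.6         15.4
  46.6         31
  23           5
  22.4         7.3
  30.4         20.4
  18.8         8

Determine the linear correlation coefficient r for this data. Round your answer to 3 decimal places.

n = 7, Σa = 202.5, Σb = 95.9, Σa² = 6488.37, Σb² = 1834.05, Σab = 3182.28
nΣab − ΣaΣb = 22275.96 − 19419.75 = 2856.21
nΣa² − (Σa)² = 45418.59 − 41006.25 = 4412.34; nΣb² − (Σb)² = 12838.35 − 9196.81 = 3641.54
r = 2856.21 / √(4412.34 × 3641.54) = 2856.21 / 4008.4551 ≈ 0.713

0.713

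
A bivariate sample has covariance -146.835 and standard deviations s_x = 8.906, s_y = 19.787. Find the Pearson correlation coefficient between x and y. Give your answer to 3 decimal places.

-0.833

r = Cov(x,y) / (s_x · s_y) = -146.835 / (8.906 × 19.787)
  = -146.835 / 176.2230 ≈ -0.833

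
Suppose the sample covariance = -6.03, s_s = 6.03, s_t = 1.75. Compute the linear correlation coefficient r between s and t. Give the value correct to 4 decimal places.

r = Cov(s,t) / (s_s · s_t) = -6.03 / (6.03 × 1.75)
  = -6.03 / 10.5525 ≈ -0.5714

-0.5714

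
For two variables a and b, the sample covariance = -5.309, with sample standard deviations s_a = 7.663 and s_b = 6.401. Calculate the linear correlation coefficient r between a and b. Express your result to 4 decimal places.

r = Cov(a,b) / (s_a · s_b) = -5.309 / (7.663 × 6.401)
  = -5.309 / 49.0509 ≈ -0.1082

-0.1082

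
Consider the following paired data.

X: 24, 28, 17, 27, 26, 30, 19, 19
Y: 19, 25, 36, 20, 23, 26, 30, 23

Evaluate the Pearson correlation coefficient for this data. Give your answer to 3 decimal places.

-0.557

n = 8, ΣX = 190, ΣY = 202, ΣX² = 4676, ΣY² = 5316, ΣXY = 4693
nΣXY − ΣXΣY = 37544 − 38380 = -836
nΣX² − (ΣX)² = 37408 − 36100 = 1308; nΣY² − (ΣY)² = 42528 − 40804 = 1724
r = -836 / √(1308 × 1724) = -836 / 1501.6631 ≈ -0.557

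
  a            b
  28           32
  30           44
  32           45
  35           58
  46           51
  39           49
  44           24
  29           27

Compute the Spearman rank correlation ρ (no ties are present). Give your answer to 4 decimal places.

Rank a: 1, 3, 4, 5, 8, 6, 7, 2
Rank b: 3, 4, 5, 8, 7, 6, 1, 2
d = rank(a) − rank(b): -2, -1, -1, -3, 1, 0, 6, 0; Σd² = 52
ρ = 1 − 6Σd² / [n(n²−1)] = 1 − 6×52 / (8×63) = 1 − 312/504 ≈ 0.3810

0.3810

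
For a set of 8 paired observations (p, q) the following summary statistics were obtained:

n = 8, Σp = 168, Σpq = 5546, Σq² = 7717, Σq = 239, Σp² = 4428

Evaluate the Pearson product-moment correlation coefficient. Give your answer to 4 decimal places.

r = (nΣpq − ΣpΣq) / √[(nΣp² − (Σp)²)(nΣq² − (Σq)²)]
Numerator: 8×5546 − 168×239 = 4216
Denominator: √[(35424 − 28224)(61736 − 57121)] = √[7200 × 4615] = 5764.3733
r = 4216 / 5764.3733 ≈ 0.7314

0.7314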